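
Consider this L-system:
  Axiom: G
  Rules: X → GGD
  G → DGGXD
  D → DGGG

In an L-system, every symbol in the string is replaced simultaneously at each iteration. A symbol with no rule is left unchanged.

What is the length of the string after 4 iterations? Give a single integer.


Step 0: length = 1
Step 1: length = 5
Step 2: length = 21
Step 3: length = 94
Step 4: length = 413

Answer: 413


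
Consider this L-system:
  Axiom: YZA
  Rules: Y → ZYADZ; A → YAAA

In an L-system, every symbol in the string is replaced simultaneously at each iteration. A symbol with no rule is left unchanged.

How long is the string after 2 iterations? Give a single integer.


Step 0: length = 3
Step 1: length = 10
Step 2: length = 30

Answer: 30


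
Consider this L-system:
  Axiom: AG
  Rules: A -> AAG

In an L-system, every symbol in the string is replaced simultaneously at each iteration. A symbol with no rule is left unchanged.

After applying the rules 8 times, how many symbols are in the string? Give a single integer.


Step 0: length = 2
Step 1: length = 4
Step 2: length = 8
Step 3: length = 16
Step 4: length = 32
Step 5: length = 64
Step 6: length = 128
Step 7: length = 256
Step 8: length = 512

Answer: 512


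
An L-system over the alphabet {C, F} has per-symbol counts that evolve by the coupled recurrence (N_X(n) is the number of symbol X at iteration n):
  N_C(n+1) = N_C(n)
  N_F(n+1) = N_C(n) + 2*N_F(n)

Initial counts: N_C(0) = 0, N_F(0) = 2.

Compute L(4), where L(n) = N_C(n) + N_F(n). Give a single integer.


Step 0: N_C=0, N_F=2, L=2
Step 1: N_C=0, N_F=4, L=4
Step 2: N_C=0, N_F=8, L=8
Step 3: N_C=0, N_F=16, L=16
Step 4: N_C=0, N_F=32, L=32

Answer: 32


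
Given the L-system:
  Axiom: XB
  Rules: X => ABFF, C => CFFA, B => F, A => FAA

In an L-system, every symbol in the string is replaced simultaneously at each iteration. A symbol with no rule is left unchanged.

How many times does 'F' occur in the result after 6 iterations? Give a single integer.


Step 0: XB  (0 'F')
Step 1: ABFFF  (3 'F')
Step 2: FAAFFFF  (5 'F')
Step 3: FFAAFAAFFFF  (7 'F')
Step 4: FFFAAFAAFFAAFAAFFFF  (11 'F')
Step 5: FFFFAAFAAFFAAFAAFFFAAFAAFFAAFAAFFFF  (19 'F')
Step 6: FFFFFAAFAAFFAAFAAFFFAAFAAFFAAFAAFFFFAAFAAFFAAFAAFFFAAFAAFFAAFAAFFFF  (35 'F')

Answer: 35


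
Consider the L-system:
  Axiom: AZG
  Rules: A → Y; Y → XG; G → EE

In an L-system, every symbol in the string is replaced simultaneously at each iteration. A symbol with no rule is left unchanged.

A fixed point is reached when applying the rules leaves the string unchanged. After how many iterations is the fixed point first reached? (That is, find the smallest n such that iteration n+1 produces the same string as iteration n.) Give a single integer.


Answer: 3

Derivation:
Step 0: AZG
Step 1: YZEE
Step 2: XGZEE
Step 3: XEEZEE
Step 4: XEEZEE  (unchanged — fixed point at step 3)


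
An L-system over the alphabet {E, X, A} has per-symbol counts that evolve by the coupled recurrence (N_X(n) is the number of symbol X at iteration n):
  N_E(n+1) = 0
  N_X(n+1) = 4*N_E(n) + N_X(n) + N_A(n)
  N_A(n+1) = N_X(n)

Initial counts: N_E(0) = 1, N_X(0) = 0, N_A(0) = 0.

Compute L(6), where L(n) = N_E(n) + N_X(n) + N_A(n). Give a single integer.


Step 0: N_E=1, N_X=0, N_A=0, L=1
Step 1: N_E=0, N_X=4, N_A=0, L=4
Step 2: N_E=0, N_X=4, N_A=4, L=8
Step 3: N_E=0, N_X=8, N_A=4, L=12
Step 4: N_E=0, N_X=12, N_A=8, L=20
Step 5: N_E=0, N_X=20, N_A=12, L=32
Step 6: N_E=0, N_X=32, N_A=20, L=52

Answer: 52


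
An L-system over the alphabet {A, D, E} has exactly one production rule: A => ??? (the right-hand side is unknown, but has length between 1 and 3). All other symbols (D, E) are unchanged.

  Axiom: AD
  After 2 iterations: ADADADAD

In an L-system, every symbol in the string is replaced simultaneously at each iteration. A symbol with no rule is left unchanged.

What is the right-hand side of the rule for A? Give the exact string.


Answer: ADA

Derivation:
Trying A => ADA:
  Step 0: AD
  Step 1: ADAD
  Step 2: ADADADAD
Matches the given result.


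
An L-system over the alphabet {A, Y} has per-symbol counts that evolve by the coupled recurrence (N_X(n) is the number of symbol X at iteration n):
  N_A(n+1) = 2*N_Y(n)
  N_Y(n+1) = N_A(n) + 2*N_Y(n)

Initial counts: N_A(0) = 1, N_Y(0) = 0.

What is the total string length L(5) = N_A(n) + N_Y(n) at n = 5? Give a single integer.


Step 0: N_A=1, N_Y=0, L=1
Step 1: N_A=0, N_Y=1, L=1
Step 2: N_A=2, N_Y=2, L=4
Step 3: N_A=4, N_Y=6, L=10
Step 4: N_A=12, N_Y=16, L=28
Step 5: N_A=32, N_Y=44, L=76

Answer: 76


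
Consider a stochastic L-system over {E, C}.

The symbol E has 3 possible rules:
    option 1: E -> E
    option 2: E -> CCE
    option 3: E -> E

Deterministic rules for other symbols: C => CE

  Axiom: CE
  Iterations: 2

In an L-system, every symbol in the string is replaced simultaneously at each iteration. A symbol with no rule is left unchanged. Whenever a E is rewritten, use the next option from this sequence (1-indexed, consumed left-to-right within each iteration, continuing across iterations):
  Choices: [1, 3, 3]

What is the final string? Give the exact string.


Step 0: CE
Step 1: CEE  (used choices [1])
Step 2: CEEE  (used choices [3, 3])

Answer: CEEE


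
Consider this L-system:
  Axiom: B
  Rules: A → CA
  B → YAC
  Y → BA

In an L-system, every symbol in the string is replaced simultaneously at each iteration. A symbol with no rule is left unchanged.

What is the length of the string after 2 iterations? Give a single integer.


Step 0: length = 1
Step 1: length = 3
Step 2: length = 5

Answer: 5


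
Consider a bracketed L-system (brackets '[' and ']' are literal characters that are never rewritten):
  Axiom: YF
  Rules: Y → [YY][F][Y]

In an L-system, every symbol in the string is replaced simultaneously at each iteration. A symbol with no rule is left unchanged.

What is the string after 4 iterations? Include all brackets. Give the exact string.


Step 0: YF
Step 1: [YY][F][Y]F
Step 2: [[YY][F][Y][YY][F][Y]][F][[YY][F][Y]]F
Step 3: [[[YY][F][Y][YY][F][Y]][F][[YY][F][Y]][[YY][F][Y][YY][F][Y]][F][[YY][F][Y]]][F][[[YY][F][Y][YY][F][Y]][F][[YY][F][Y]]]F
Step 4: [[[[YY][F][Y][YY][F][Y]][F][[YY][F][Y]][[YY][F][Y][YY][F][Y]][F][[YY][F][Y]]][F][[[YY][F][Y][YY][F][Y]][F][[YY][F][Y]]][[[YY][F][Y][YY][F][Y]][F][[YY][F][Y]][[YY][F][Y][YY][F][Y]][F][[YY][F][Y]]][F][[[YY][F][Y][YY][F][Y]][F][[YY][F][Y]]]][F][[[[YY][F][Y][YY][F][Y]][F][[YY][F][Y]][[YY][F][Y][YY][F][Y]][F][[YY][F][Y]]][F][[[YY][F][Y][YY][F][Y]][F][[YY][F][Y]]]]F

Answer: [[[[YY][F][Y][YY][F][Y]][F][[YY][F][Y]][[YY][F][Y][YY][F][Y]][F][[YY][F][Y]]][F][[[YY][F][Y][YY][F][Y]][F][[YY][F][Y]]][[[YY][F][Y][YY][F][Y]][F][[YY][F][Y]][[YY][F][Y][YY][F][Y]][F][[YY][F][Y]]][F][[[YY][F][Y][YY][F][Y]][F][[YY][F][Y]]]][F][[[[YY][F][Y][YY][F][Y]][F][[YY][F][Y]][[YY][F][Y][YY][F][Y]][F][[YY][F][Y]]][F][[[YY][F][Y][YY][F][Y]][F][[YY][F][Y]]]]F


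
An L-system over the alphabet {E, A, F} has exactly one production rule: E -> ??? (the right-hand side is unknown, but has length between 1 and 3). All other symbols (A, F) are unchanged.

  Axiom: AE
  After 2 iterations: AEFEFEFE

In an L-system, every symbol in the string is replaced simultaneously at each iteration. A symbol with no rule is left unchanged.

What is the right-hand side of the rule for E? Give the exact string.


Trying E -> EFE:
  Step 0: AE
  Step 1: AEFE
  Step 2: AEFEFEFE
Matches the given result.

Answer: EFE


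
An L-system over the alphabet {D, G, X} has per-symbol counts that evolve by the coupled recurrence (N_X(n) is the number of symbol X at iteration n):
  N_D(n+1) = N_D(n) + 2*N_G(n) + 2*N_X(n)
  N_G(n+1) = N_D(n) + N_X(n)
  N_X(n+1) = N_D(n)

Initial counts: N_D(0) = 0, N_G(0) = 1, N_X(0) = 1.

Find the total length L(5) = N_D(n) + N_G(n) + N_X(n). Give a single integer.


Answer: 284

Derivation:
Step 0: N_D=0, N_G=1, N_X=1, L=2
Step 1: N_D=4, N_G=1, N_X=0, L=5
Step 2: N_D=6, N_G=4, N_X=4, L=14
Step 3: N_D=22, N_G=10, N_X=6, L=38
Step 4: N_D=54, N_G=28, N_X=22, L=104
Step 5: N_D=154, N_G=76, N_X=54, L=284


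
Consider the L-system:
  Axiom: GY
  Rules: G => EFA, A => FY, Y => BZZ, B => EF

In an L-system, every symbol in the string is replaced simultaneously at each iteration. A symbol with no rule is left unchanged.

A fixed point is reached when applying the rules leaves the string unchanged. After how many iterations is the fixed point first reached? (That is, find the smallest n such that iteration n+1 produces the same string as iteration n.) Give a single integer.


Step 0: GY
Step 1: EFABZZ
Step 2: EFFYEFZZ
Step 3: EFFBZZEFZZ
Step 4: EFFEFZZEFZZ
Step 5: EFFEFZZEFZZ  (unchanged — fixed point at step 4)

Answer: 4


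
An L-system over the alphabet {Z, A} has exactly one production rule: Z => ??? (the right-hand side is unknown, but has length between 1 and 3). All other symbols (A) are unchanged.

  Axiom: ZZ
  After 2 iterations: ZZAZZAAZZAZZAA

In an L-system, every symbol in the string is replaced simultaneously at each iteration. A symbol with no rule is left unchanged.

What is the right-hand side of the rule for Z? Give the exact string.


Answer: ZZA

Derivation:
Trying Z => ZZA:
  Step 0: ZZ
  Step 1: ZZAZZA
  Step 2: ZZAZZAAZZAZZAA
Matches the given result.


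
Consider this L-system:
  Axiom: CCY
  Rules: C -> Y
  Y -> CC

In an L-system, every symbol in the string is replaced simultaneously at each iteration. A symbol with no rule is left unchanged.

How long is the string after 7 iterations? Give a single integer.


Answer: 32

Derivation:
Step 0: length = 3
Step 1: length = 4
Step 2: length = 6
Step 3: length = 8
Step 4: length = 12
Step 5: length = 16
Step 6: length = 24
Step 7: length = 32


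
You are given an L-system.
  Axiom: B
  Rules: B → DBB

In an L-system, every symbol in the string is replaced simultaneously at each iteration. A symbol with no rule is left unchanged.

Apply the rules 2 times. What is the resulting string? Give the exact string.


Answer: DDBBDBB

Derivation:
Step 0: B
Step 1: DBB
Step 2: DDBBDBB


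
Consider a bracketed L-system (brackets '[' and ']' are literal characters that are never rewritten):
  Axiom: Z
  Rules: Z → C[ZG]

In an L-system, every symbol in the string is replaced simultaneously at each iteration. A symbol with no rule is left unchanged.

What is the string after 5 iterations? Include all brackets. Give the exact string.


Step 0: Z
Step 1: C[ZG]
Step 2: C[C[ZG]G]
Step 3: C[C[C[ZG]G]G]
Step 4: C[C[C[C[ZG]G]G]G]
Step 5: C[C[C[C[C[ZG]G]G]G]G]

Answer: C[C[C[C[C[ZG]G]G]G]G]


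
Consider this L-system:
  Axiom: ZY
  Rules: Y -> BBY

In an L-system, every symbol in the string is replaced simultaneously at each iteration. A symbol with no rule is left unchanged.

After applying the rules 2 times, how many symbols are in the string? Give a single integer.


Answer: 6

Derivation:
Step 0: length = 2
Step 1: length = 4
Step 2: length = 6


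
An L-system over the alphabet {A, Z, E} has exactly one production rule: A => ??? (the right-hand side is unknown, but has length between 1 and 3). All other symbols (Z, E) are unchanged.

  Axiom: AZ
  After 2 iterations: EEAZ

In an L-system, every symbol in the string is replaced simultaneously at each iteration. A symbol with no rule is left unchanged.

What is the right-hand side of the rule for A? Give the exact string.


Answer: EA

Derivation:
Trying A => EA:
  Step 0: AZ
  Step 1: EAZ
  Step 2: EEAZ
Matches the given result.


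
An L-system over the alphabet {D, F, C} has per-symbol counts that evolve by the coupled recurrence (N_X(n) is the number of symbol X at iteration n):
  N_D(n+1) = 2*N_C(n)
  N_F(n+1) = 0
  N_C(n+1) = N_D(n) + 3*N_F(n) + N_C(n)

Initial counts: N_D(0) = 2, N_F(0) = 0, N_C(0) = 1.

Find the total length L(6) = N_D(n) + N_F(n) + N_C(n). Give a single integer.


Step 0: N_D=2, N_F=0, N_C=1, L=3
Step 1: N_D=2, N_F=0, N_C=3, L=5
Step 2: N_D=6, N_F=0, N_C=5, L=11
Step 3: N_D=10, N_F=0, N_C=11, L=21
Step 4: N_D=22, N_F=0, N_C=21, L=43
Step 5: N_D=42, N_F=0, N_C=43, L=85
Step 6: N_D=86, N_F=0, N_C=85, L=171

Answer: 171


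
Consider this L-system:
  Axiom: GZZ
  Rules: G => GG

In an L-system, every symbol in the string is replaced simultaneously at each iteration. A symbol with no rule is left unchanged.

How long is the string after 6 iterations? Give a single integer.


Answer: 66

Derivation:
Step 0: length = 3
Step 1: length = 4
Step 2: length = 6
Step 3: length = 10
Step 4: length = 18
Step 5: length = 34
Step 6: length = 66


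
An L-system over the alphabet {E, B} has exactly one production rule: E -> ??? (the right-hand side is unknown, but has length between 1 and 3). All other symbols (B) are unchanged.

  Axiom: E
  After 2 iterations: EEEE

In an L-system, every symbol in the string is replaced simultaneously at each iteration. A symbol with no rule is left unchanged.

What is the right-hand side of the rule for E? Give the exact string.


Trying E -> EE:
  Step 0: E
  Step 1: EE
  Step 2: EEEE
Matches the given result.

Answer: EE


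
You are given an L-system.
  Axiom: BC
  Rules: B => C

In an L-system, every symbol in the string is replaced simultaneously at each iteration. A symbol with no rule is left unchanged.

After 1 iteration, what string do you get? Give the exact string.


Step 0: BC
Step 1: CC

Answer: CC


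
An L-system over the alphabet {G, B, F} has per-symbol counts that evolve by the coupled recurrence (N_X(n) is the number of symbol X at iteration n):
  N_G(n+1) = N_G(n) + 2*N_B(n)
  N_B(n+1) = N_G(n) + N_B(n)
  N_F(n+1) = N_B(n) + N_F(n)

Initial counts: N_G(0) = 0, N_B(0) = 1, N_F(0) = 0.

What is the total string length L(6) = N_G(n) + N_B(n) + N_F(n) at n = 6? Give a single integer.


Step 0: N_G=0, N_B=1, N_F=0, L=1
Step 1: N_G=2, N_B=1, N_F=1, L=4
Step 2: N_G=4, N_B=3, N_F=2, L=9
Step 3: N_G=10, N_B=7, N_F=5, L=22
Step 4: N_G=24, N_B=17, N_F=12, L=53
Step 5: N_G=58, N_B=41, N_F=29, L=128
Step 6: N_G=140, N_B=99, N_F=70, L=309

Answer: 309


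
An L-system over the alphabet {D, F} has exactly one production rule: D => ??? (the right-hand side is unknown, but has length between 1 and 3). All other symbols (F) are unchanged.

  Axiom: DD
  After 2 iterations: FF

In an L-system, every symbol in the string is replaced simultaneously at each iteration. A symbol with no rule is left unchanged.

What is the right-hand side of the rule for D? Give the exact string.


Answer: F

Derivation:
Trying D => F:
  Step 0: DD
  Step 1: FF
  Step 2: FF
Matches the given result.


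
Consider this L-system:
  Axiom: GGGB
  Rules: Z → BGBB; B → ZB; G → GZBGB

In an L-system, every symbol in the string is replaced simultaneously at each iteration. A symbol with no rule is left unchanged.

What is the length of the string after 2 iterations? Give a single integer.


Step 0: length = 4
Step 1: length = 17
Step 2: length = 60

Answer: 60


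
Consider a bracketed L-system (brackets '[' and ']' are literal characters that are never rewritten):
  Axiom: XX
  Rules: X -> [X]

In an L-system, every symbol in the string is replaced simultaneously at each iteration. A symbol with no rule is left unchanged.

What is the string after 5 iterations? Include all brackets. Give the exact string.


Step 0: XX
Step 1: [X][X]
Step 2: [[X]][[X]]
Step 3: [[[X]]][[[X]]]
Step 4: [[[[X]]]][[[[X]]]]
Step 5: [[[[[X]]]]][[[[[X]]]]]

Answer: [[[[[X]]]]][[[[[X]]]]]


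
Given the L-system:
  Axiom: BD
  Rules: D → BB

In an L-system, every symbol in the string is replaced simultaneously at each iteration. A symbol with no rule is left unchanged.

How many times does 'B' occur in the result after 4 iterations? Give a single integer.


Answer: 3

Derivation:
Step 0: BD  (1 'B')
Step 1: BBB  (3 'B')
Step 2: BBB  (3 'B')
Step 3: BBB  (3 'B')
Step 4: BBB  (3 'B')


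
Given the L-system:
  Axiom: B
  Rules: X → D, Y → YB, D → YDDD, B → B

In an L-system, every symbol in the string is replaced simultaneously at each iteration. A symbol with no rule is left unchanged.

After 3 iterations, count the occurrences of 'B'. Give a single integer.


Answer: 1

Derivation:
Step 0: B  (1 'B')
Step 1: B  (1 'B')
Step 2: B  (1 'B')
Step 3: B  (1 'B')


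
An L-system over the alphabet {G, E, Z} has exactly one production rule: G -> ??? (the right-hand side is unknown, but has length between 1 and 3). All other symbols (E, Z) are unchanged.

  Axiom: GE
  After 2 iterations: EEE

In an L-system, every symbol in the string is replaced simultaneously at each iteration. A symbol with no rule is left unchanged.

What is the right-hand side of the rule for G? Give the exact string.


Answer: EE

Derivation:
Trying G -> EE:
  Step 0: GE
  Step 1: EEE
  Step 2: EEE
Matches the given result.


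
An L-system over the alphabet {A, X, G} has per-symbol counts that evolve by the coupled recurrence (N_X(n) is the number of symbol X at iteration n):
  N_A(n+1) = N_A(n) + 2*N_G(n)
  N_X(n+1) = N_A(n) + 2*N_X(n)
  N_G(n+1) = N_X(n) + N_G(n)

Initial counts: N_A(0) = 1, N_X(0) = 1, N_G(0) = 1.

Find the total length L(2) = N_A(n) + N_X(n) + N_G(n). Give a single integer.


Step 0: N_A=1, N_X=1, N_G=1, L=3
Step 1: N_A=3, N_X=3, N_G=2, L=8
Step 2: N_A=7, N_X=9, N_G=5, L=21

Answer: 21


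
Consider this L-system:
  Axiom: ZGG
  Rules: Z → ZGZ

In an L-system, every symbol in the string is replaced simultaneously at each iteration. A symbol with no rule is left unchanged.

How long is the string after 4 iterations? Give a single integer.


Answer: 33

Derivation:
Step 0: length = 3
Step 1: length = 5
Step 2: length = 9
Step 3: length = 17
Step 4: length = 33


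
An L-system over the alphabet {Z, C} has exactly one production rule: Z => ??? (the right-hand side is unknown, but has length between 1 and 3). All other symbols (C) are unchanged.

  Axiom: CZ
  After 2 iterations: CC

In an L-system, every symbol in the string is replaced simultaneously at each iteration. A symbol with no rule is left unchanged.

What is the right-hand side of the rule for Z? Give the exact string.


Trying Z => C:
  Step 0: CZ
  Step 1: CC
  Step 2: CC
Matches the given result.

Answer: C


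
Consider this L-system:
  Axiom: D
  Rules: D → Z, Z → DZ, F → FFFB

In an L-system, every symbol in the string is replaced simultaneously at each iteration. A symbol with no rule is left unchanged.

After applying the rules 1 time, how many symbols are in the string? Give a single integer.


Step 0: length = 1
Step 1: length = 1

Answer: 1


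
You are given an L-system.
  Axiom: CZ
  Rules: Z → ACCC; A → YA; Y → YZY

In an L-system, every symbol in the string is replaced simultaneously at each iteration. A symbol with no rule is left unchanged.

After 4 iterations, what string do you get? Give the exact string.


Answer: CYZYACCCYZYYZYYACCC

Derivation:
Step 0: CZ
Step 1: CACCC
Step 2: CYACCC
Step 3: CYZYYACCC
Step 4: CYZYACCCYZYYZYYACCC


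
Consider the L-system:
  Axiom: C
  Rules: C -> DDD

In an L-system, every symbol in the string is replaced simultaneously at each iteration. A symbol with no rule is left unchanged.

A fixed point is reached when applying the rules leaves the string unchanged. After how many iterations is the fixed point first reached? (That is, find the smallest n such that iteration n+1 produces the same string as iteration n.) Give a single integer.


Answer: 1

Derivation:
Step 0: C
Step 1: DDD
Step 2: DDD  (unchanged — fixed point at step 1)


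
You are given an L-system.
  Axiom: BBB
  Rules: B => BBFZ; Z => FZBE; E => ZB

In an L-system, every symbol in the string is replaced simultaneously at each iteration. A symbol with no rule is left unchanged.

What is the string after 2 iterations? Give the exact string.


Step 0: BBB
Step 1: BBFZBBFZBBFZ
Step 2: BBFZBBFZFFZBEBBFZBBFZFFZBEBBFZBBFZFFZBE

Answer: BBFZBBFZFFZBEBBFZBBFZFFZBEBBFZBBFZFFZBE


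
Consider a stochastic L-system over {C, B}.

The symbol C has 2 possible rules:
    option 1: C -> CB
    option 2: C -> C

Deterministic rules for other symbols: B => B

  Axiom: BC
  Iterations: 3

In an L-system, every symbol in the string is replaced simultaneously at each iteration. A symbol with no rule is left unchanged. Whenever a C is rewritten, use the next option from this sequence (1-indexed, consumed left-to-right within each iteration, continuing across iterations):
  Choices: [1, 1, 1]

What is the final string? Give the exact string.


Step 0: BC
Step 1: BCB  (used choices [1])
Step 2: BCBB  (used choices [1])
Step 3: BCBBB  (used choices [1])

Answer: BCBBB


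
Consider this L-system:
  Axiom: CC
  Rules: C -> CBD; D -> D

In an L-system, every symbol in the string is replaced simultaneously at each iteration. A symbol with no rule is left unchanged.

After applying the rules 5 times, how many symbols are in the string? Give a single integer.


Step 0: length = 2
Step 1: length = 6
Step 2: length = 10
Step 3: length = 14
Step 4: length = 18
Step 5: length = 22

Answer: 22


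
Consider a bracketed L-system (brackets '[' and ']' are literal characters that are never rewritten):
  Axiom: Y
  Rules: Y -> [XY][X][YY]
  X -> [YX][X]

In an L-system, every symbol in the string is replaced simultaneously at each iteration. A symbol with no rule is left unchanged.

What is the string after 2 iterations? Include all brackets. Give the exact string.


Answer: [[YX][X][XY][X][YY]][[YX][X]][[XY][X][YY][XY][X][YY]]

Derivation:
Step 0: Y
Step 1: [XY][X][YY]
Step 2: [[YX][X][XY][X][YY]][[YX][X]][[XY][X][YY][XY][X][YY]]


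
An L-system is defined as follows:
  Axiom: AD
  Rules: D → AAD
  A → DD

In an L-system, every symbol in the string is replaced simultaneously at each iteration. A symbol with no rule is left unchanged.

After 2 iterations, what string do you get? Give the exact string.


Answer: AADAADDDDDAAD

Derivation:
Step 0: AD
Step 1: DDAAD
Step 2: AADAADDDDDAAD


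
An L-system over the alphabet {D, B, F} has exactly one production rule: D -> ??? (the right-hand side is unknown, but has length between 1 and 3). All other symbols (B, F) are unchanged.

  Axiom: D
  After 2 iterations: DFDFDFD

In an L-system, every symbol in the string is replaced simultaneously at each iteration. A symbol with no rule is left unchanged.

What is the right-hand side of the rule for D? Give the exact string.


Answer: DFD

Derivation:
Trying D -> DFD:
  Step 0: D
  Step 1: DFD
  Step 2: DFDFDFD
Matches the given result.


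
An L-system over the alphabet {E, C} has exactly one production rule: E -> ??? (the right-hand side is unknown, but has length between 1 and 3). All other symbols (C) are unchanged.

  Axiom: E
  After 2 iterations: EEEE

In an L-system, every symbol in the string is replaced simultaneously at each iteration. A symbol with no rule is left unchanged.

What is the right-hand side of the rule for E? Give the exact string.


Answer: EE

Derivation:
Trying E -> EE:
  Step 0: E
  Step 1: EE
  Step 2: EEEE
Matches the given result.


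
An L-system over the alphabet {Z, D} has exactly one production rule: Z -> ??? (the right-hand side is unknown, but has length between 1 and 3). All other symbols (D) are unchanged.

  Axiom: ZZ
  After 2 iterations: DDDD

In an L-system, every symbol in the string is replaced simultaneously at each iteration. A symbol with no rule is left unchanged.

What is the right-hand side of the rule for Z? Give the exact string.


Answer: DD

Derivation:
Trying Z -> DD:
  Step 0: ZZ
  Step 1: DDDD
  Step 2: DDDD
Matches the given result.


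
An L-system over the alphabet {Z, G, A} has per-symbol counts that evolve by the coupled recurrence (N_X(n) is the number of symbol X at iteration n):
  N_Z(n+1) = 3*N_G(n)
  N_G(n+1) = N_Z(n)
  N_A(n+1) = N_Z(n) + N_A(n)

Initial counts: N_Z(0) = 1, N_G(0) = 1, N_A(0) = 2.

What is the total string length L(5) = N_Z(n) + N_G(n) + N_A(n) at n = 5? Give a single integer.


Step 0: N_Z=1, N_G=1, N_A=2, L=4
Step 1: N_Z=3, N_G=1, N_A=3, L=7
Step 2: N_Z=3, N_G=3, N_A=6, L=12
Step 3: N_Z=9, N_G=3, N_A=9, L=21
Step 4: N_Z=9, N_G=9, N_A=18, L=36
Step 5: N_Z=27, N_G=9, N_A=27, L=63

Answer: 63


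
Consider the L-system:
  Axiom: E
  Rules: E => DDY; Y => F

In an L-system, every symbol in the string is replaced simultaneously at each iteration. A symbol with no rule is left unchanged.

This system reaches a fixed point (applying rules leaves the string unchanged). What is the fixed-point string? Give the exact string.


Step 0: E
Step 1: DDY
Step 2: DDF
Step 3: DDF  (unchanged — fixed point at step 2)

Answer: DDF


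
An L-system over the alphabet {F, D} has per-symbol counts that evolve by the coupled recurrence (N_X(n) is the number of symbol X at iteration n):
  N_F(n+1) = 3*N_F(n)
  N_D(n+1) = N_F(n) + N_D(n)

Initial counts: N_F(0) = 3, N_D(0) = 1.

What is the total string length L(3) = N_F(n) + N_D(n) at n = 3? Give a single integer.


Step 0: N_F=3, N_D=1, L=4
Step 1: N_F=9, N_D=4, L=13
Step 2: N_F=27, N_D=13, L=40
Step 3: N_F=81, N_D=40, L=121

Answer: 121


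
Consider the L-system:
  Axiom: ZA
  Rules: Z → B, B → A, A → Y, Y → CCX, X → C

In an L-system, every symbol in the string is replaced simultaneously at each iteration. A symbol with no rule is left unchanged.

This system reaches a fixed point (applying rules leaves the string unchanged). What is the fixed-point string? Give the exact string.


Step 0: ZA
Step 1: BY
Step 2: ACCX
Step 3: YCCC
Step 4: CCXCCC
Step 5: CCCCCC
Step 6: CCCCCC  (unchanged — fixed point at step 5)

Answer: CCCCCC


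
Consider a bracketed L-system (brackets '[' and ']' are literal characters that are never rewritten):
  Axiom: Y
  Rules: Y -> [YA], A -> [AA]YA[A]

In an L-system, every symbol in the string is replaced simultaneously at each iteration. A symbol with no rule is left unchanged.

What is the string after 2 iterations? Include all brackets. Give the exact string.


Answer: [[YA][AA]YA[A]]

Derivation:
Step 0: Y
Step 1: [YA]
Step 2: [[YA][AA]YA[A]]


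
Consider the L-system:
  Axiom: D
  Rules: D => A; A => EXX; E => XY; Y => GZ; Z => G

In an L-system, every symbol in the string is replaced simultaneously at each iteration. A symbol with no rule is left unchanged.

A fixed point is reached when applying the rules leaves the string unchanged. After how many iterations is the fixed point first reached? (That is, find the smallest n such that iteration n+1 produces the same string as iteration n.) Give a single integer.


Answer: 5

Derivation:
Step 0: D
Step 1: A
Step 2: EXX
Step 3: XYXX
Step 4: XGZXX
Step 5: XGGXX
Step 6: XGGXX  (unchanged — fixed point at step 5)


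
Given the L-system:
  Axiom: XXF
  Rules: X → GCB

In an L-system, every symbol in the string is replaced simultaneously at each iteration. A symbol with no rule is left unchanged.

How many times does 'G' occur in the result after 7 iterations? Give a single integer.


Answer: 2

Derivation:
Step 0: XXF  (0 'G')
Step 1: GCBGCBF  (2 'G')
Step 2: GCBGCBF  (2 'G')
Step 3: GCBGCBF  (2 'G')
Step 4: GCBGCBF  (2 'G')
Step 5: GCBGCBF  (2 'G')
Step 6: GCBGCBF  (2 'G')
Step 7: GCBGCBF  (2 'G')


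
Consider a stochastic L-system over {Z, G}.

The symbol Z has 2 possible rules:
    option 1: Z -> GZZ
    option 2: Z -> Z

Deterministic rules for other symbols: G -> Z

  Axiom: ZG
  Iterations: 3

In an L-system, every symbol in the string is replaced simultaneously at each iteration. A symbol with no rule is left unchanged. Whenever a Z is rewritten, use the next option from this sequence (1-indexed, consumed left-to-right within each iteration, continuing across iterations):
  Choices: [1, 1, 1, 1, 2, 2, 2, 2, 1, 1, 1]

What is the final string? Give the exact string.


Answer: ZZZZZZGZZZGZZGZZ

Derivation:
Step 0: ZG
Step 1: GZZZ  (used choices [1])
Step 2: ZGZZGZZGZZ  (used choices [1, 1, 1])
Step 3: ZZZZZZGZZZGZZGZZ  (used choices [2, 2, 2, 2, 1, 1, 1])


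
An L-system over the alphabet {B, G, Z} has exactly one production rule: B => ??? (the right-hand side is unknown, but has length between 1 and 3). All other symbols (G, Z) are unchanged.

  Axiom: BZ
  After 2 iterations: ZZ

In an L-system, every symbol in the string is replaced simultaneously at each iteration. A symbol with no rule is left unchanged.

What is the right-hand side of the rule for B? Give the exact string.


Trying B => Z:
  Step 0: BZ
  Step 1: ZZ
  Step 2: ZZ
Matches the given result.

Answer: Z


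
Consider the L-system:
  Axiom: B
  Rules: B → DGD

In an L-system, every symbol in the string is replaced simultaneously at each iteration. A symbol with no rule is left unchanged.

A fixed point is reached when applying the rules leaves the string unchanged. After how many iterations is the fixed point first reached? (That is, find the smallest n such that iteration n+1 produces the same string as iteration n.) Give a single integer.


Answer: 1

Derivation:
Step 0: B
Step 1: DGD
Step 2: DGD  (unchanged — fixed point at step 1)


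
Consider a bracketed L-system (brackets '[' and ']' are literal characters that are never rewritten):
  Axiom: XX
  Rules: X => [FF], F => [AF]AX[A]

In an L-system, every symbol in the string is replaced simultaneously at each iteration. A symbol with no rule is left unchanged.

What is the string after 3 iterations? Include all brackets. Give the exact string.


Step 0: XX
Step 1: [FF][FF]
Step 2: [[AF]AX[A][AF]AX[A]][[AF]AX[A][AF]AX[A]]
Step 3: [[A[AF]AX[A]]A[FF][A][A[AF]AX[A]]A[FF][A]][[A[AF]AX[A]]A[FF][A][A[AF]AX[A]]A[FF][A]]

Answer: [[A[AF]AX[A]]A[FF][A][A[AF]AX[A]]A[FF][A]][[A[AF]AX[A]]A[FF][A][A[AF]AX[A]]A[FF][A]]


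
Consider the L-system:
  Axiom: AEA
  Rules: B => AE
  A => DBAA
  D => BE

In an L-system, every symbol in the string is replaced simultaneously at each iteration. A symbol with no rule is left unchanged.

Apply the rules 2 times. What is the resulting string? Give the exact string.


Step 0: AEA
Step 1: DBAAEDBAA
Step 2: BEAEDBAADBAAEBEAEDBAADBAA

Answer: BEAEDBAADBAAEBEAEDBAADBAA


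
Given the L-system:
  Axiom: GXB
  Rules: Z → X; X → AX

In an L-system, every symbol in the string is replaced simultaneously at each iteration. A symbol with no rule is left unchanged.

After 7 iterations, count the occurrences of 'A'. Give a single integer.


Answer: 7

Derivation:
Step 0: GXB  (0 'A')
Step 1: GAXB  (1 'A')
Step 2: GAAXB  (2 'A')
Step 3: GAAAXB  (3 'A')
Step 4: GAAAAXB  (4 'A')
Step 5: GAAAAAXB  (5 'A')
Step 6: GAAAAAAXB  (6 'A')
Step 7: GAAAAAAAXB  (7 'A')


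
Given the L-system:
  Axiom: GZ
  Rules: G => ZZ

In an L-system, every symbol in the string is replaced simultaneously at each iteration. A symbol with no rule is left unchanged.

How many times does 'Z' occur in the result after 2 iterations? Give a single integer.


Step 0: GZ  (1 'Z')
Step 1: ZZZ  (3 'Z')
Step 2: ZZZ  (3 'Z')

Answer: 3


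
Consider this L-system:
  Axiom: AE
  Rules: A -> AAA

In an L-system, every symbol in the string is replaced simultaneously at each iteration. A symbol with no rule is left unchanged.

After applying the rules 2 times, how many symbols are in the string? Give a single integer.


Step 0: length = 2
Step 1: length = 4
Step 2: length = 10

Answer: 10


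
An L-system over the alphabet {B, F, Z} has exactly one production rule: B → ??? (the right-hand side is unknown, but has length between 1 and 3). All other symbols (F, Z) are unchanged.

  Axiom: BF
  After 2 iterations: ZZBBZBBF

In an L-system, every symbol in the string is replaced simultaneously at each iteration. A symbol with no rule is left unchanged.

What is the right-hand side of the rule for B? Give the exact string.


Answer: ZBB

Derivation:
Trying B → ZBB:
  Step 0: BF
  Step 1: ZBBF
  Step 2: ZZBBZBBF
Matches the given result.


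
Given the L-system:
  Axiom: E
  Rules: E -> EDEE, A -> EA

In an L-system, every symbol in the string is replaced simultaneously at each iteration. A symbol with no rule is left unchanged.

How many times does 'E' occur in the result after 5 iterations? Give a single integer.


Answer: 243

Derivation:
Step 0: E  (1 'E')
Step 1: EDEE  (3 'E')
Step 2: EDEEDEDEEEDEE  (9 'E')
Step 3: EDEEDEDEEEDEEDEDEEDEDEEEDEEEDEEDEDEEEDEE  (27 'E')
Step 4: EDEEDEDEEEDEEDEDEEDEDEEEDEEEDEEDEDEEEDEEDEDEEDEDEEEDEEDEDEEDEDEEEDEEEDEEDEDEEEDEEEDEEDEDEEEDEEDEDEEDEDEEEDEEEDEEDEDEEEDEE  (81 'E')
Step 5: EDEEDEDEEEDEEDEDEEDEDEEEDEEEDEEDEDEEEDEEDEDEEDEDEEEDEEDEDEEDEDEEEDEEEDEEDEDEEEDEEEDEEDEDEEEDEEDEDEEDEDEEEDEEEDEEDEDEEEDEEDEDEEDEDEEEDEEDEDEEDEDEEEDEEEDEEDEDEEEDEEDEDEEDEDEEEDEEDEDEEDEDEEEDEEEDEEDEDEEEDEEEDEEDEDEEEDEEDEDEEDEDEEEDEEEDEEDEDEEEDEEEDEEDEDEEEDEEDEDEEDEDEEEDEEEDEEDEDEEEDEEDEDEEDEDEEEDEEDEDEEDEDEEEDEEEDEEDEDEEEDEEEDEEDEDEEEDEEDEDEEDEDEEEDEEEDEEDEDEEEDEE  (243 'E')


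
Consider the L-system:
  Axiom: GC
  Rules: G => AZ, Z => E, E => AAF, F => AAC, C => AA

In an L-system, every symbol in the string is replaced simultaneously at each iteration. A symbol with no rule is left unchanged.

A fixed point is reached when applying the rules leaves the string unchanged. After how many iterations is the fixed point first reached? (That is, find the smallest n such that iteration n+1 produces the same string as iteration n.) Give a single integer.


Answer: 5

Derivation:
Step 0: GC
Step 1: AZAA
Step 2: AEAA
Step 3: AAAFAA
Step 4: AAAAACAA
Step 5: AAAAAAAAA
Step 6: AAAAAAAAA  (unchanged — fixed point at step 5)


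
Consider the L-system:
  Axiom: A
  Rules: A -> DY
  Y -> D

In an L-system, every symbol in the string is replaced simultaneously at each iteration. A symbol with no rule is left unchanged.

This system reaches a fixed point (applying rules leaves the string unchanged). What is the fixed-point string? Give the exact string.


Answer: DD

Derivation:
Step 0: A
Step 1: DY
Step 2: DD
Step 3: DD  (unchanged — fixed point at step 2)


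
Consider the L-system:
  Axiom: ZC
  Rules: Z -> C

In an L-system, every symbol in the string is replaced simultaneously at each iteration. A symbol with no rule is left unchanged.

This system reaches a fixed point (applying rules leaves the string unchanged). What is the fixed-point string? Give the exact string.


Step 0: ZC
Step 1: CC
Step 2: CC  (unchanged — fixed point at step 1)

Answer: CC


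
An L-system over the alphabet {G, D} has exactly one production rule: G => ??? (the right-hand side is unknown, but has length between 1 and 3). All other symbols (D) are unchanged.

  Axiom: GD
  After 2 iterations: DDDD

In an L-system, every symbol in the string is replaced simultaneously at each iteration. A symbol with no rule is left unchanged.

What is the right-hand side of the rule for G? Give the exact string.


Answer: DDD

Derivation:
Trying G => DDD:
  Step 0: GD
  Step 1: DDDD
  Step 2: DDDD
Matches the given result.


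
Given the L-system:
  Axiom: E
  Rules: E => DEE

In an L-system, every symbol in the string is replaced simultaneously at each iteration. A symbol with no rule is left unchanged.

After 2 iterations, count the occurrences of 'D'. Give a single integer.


Answer: 3

Derivation:
Step 0: E  (0 'D')
Step 1: DEE  (1 'D')
Step 2: DDEEDEE  (3 'D')


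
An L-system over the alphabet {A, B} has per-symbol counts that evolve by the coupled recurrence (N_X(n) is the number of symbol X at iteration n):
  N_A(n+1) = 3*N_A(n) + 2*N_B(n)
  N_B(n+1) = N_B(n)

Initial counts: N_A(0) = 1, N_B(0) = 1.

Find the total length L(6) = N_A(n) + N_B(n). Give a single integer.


Answer: 1458

Derivation:
Step 0: N_A=1, N_B=1, L=2
Step 1: N_A=5, N_B=1, L=6
Step 2: N_A=17, N_B=1, L=18
Step 3: N_A=53, N_B=1, L=54
Step 4: N_A=161, N_B=1, L=162
Step 5: N_A=485, N_B=1, L=486
Step 6: N_A=1457, N_B=1, L=1458


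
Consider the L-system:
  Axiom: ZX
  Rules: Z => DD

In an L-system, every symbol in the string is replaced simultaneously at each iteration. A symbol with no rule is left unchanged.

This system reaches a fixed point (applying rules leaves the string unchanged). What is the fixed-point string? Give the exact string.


Step 0: ZX
Step 1: DDX
Step 2: DDX  (unchanged — fixed point at step 1)

Answer: DDX


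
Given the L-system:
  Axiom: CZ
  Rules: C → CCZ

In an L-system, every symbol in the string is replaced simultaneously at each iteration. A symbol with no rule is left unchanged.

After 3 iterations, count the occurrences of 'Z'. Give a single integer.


Step 0: CZ  (1 'Z')
Step 1: CCZZ  (2 'Z')
Step 2: CCZCCZZZ  (4 'Z')
Step 3: CCZCCZZCCZCCZZZZ  (8 'Z')

Answer: 8


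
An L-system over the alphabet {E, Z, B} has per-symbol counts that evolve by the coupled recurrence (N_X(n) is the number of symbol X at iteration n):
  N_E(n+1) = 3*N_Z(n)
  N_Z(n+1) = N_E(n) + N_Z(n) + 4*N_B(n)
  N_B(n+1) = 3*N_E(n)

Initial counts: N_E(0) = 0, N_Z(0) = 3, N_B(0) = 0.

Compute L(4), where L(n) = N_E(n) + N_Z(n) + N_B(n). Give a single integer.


Answer: 768

Derivation:
Step 0: N_E=0, N_Z=3, N_B=0, L=3
Step 1: N_E=9, N_Z=3, N_B=0, L=12
Step 2: N_E=9, N_Z=12, N_B=27, L=48
Step 3: N_E=36, N_Z=129, N_B=27, L=192
Step 4: N_E=387, N_Z=273, N_B=108, L=768


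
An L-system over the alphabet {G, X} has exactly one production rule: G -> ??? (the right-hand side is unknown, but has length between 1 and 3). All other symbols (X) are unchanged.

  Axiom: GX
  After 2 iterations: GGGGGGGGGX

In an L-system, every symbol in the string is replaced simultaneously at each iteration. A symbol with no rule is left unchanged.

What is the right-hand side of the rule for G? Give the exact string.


Answer: GGG

Derivation:
Trying G -> GGG:
  Step 0: GX
  Step 1: GGGX
  Step 2: GGGGGGGGGX
Matches the given result.


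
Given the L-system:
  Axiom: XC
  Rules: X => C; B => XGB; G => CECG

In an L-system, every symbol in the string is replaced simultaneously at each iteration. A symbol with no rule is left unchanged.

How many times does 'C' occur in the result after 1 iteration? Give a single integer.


Answer: 2

Derivation:
Step 0: XC  (1 'C')
Step 1: CC  (2 'C')


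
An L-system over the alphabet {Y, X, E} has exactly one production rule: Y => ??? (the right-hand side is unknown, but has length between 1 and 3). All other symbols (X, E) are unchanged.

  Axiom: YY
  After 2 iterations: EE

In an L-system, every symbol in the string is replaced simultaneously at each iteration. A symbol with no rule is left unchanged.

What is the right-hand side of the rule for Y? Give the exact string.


Answer: E

Derivation:
Trying Y => E:
  Step 0: YY
  Step 1: EE
  Step 2: EE
Matches the given result.


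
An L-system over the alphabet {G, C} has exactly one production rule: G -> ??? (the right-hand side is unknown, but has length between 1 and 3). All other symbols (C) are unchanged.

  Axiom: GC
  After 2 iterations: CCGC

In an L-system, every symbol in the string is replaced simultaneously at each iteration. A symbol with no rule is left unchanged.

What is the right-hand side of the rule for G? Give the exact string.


Answer: CG

Derivation:
Trying G -> CG:
  Step 0: GC
  Step 1: CGC
  Step 2: CCGC
Matches the given result.


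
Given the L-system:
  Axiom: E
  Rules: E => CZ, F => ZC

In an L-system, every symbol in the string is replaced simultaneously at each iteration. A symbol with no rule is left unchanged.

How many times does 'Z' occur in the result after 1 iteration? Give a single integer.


Step 0: E  (0 'Z')
Step 1: CZ  (1 'Z')

Answer: 1


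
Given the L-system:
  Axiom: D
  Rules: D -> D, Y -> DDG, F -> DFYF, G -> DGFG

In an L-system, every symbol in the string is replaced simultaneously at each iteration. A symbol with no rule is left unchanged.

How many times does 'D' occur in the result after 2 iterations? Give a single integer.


Step 0: D  (1 'D')
Step 1: D  (1 'D')
Step 2: D  (1 'D')

Answer: 1


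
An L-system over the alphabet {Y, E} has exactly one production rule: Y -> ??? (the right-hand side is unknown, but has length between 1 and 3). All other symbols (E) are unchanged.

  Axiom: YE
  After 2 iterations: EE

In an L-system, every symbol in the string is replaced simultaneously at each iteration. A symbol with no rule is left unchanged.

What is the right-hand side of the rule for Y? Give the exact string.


Answer: E

Derivation:
Trying Y -> E:
  Step 0: YE
  Step 1: EE
  Step 2: EE
Matches the given result.
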